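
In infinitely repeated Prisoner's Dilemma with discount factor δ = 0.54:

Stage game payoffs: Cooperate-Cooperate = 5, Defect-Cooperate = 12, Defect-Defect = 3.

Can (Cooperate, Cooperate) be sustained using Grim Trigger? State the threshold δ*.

δ* = 0.7778; since δ = 0.54 < 0.7778, cooperation cannot be sustained

Work:
For Grim Trigger:
Cooperate forever: 5/(1-δ)
Defect then punished: 12 + 3·δ/(1-δ)
Need: 5/(1-δ) ≥ 12 + 3·δ/(1-δ)
Solving: δ ≥ (T-R)/(T-P) = (12-5)/(12-3) = 0.7778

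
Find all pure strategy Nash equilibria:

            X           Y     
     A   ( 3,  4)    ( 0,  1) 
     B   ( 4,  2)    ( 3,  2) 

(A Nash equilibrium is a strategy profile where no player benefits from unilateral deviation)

Nash equilibrium: (B, X), (B, Y)

Work:
Best responses:
  P1 vs X: payoffs [3, 4] → best response B (payoff 4)
  P1 vs Y: payoffs [0, 3] → best response B (payoff 3)
  P2 vs A: payoffs [4, 1] → best response X (payoff 4)
  P2 vs B: payoffs [2, 2] → best response X/Y (payoff 2)
Mutual best responses: (B,X), (B,Y) → Nash equilibria.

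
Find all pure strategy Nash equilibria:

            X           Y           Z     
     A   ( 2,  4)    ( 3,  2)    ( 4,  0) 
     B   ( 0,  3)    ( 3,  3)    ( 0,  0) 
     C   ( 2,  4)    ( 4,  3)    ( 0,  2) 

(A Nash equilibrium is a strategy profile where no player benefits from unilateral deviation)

Nash equilibrium: (A, X), (C, X)

Work:
Best responses:
  P1 vs X: payoffs [2, 0, 2] → best response A/C (payoff 2)
  P1 vs Y: payoffs [3, 3, 4] → best response C (payoff 4)
  P1 vs Z: payoffs [4, 0, 0] → best response A (payoff 4)
  P2 vs A: payoffs [4, 2, 0] → best response X (payoff 4)
  P2 vs B: payoffs [3, 3, 0] → best response X/Y (payoff 3)
  P2 vs C: payoffs [4, 3, 2] → best response X (payoff 4)
Mutual best responses: (A,X), (C,X) → Nash equilibria.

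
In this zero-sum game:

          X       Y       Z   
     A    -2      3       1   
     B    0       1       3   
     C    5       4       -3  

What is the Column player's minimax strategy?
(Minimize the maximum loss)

Column should play Z, value = 3

Work:
Column player minimizes Row's maximum payoff:
Column X: max payoff to Row = 5
Column Y: max payoff to Row = 4
Column Z: max payoff to Row = 3
Minimum is 3, achieved by column Z.
Minimax strategy: Z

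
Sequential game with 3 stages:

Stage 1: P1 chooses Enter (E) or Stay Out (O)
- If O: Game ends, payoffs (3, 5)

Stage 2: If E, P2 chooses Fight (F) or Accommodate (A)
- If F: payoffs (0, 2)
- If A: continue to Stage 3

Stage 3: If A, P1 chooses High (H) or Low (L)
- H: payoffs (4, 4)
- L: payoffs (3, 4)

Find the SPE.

SPE: (E, A, H); Outcome (4, 4)

Work:
Stage 3: P1 chooses H (4 vs 3)
Stage 2: P2: F->2, A->4 (anticipating H). Choose A
Stage 1: P1: O->3, E->4 (anticipating A, H). Choose E
SPE path: E -> A -> H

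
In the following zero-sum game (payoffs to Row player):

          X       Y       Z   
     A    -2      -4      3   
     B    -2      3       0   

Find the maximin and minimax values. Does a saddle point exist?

Maximin = -2, Minimax = -2, Saddle: True

Work:
Row minimums: [-4, -2] → maximin = -2
Column maximums: [-2, 3, 3] → minimax = -2
Saddle point exists! Game value = -2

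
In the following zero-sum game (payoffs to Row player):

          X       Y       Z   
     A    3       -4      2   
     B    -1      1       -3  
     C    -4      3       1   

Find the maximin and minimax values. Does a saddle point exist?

Maximin = -3, Minimax = 2, Saddle: False

Work:
Row minimums: [-4, -3, -4] → maximin = -3
Column maximums: [3, 3, 2] → minimax = 2
No saddle point (maximin ≠ minimax). Mixed strategy needed.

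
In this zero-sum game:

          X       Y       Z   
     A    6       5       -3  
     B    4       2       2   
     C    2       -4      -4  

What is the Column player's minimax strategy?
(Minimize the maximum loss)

Column should play Z, value = 2

Work:
Column player minimizes Row's maximum payoff:
Column X: max payoff to Row = 6
Column Y: max payoff to Row = 5
Column Z: max payoff to Row = 2
Minimum is 2, achieved by column Z.
Minimax strategy: Z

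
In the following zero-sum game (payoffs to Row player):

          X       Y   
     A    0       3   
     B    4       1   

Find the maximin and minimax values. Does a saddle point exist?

Maximin = 1, Minimax = 3, Saddle: False

Work:
Row minimums: [0, 1] → maximin = 1
Column maximums: [4, 3] → minimax = 3
No saddle point (maximin ≠ minimax). Mixed strategy needed.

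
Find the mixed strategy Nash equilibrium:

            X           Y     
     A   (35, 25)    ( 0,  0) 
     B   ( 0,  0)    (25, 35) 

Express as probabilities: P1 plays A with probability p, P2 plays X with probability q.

p = 0.5833, q = 0.4167

Work:
Find probabilities that make opponent indifferent:
P2 chooses q to make P1 indifferent between A and B
P1 chooses p to make P2 indifferent between X and Y
Mixed NE: P1 plays (A: 0.5833, B: 0.4167), P2 plays (X: 0.4167, Y: 0.5833)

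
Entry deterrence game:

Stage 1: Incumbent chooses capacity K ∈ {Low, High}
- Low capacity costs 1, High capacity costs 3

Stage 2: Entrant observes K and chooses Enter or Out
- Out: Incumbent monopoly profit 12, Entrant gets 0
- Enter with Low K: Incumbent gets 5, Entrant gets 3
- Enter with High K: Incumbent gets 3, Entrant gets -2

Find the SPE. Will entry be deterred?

SPE: (High, Enter|Low, Out|High); Entry deterred. Incumbent net profit = 9

Work:
After Low K: Entrant enters (3 > 0)
After High K: Entrant stays out (-2 < 0)
Incumbent: Low → 5−1=4, High → 12−3=9
Incumbent chooses High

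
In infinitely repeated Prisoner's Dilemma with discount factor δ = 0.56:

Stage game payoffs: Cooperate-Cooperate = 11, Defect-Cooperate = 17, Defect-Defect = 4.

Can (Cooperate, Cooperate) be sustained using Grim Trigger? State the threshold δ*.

δ* = 0.4615; since δ = 0.56 ≥ 0.4615, cooperation can be sustained

Work:
For Grim Trigger:
Cooperate forever: 11/(1-δ)
Defect then punished: 17 + 4·δ/(1-δ)
Need: 11/(1-δ) ≥ 17 + 4·δ/(1-δ)
Solving: δ ≥ (T-R)/(T-P) = (17-11)/(17-4) = 0.4615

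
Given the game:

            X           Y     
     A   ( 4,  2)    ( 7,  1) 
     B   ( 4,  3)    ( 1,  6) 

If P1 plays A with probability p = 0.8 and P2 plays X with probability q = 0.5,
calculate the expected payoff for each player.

E[P1] = 4.9, E[P2] = 2.1

Work:
E[P1] = p·q·π₁(A,X) + p·(1-q)·π₁(A,Y) + (1-p)·q·π₁(B,X) + (1-p)·(1-q)·π₁(B,Y)
= 0.8·0.5·4 + 0.8·0.5·7 + 0.2·0.5·4 + 0.2·0.5·1
= 4.9

E[P2] = 2.1 (similar calculation)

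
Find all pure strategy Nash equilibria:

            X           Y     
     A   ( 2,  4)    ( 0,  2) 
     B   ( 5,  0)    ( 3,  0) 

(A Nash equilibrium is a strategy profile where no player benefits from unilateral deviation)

Nash equilibrium: (B, X), (B, Y)

Work:
Best responses:
  P1 vs X: payoffs [2, 5] → best response B (payoff 5)
  P1 vs Y: payoffs [0, 3] → best response B (payoff 3)
  P2 vs A: payoffs [4, 2] → best response X (payoff 4)
  P2 vs B: payoffs [0, 0] → best response X/Y (payoff 0)
Mutual best responses: (B,X), (B,Y) → Nash equilibria.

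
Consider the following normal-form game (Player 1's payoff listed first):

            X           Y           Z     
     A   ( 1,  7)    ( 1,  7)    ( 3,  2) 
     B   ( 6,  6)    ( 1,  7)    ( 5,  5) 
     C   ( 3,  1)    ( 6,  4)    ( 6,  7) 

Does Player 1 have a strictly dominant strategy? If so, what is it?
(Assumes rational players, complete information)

No strictly dominant strategy exists for Player 1

Work:
A strategy strictly dominates another if it gives a strictly higher payoff against every opponent action. Compare each pair of P1's strategies column-by-column:
  A vs B: [1 vs 6, 1 vs 1, 3 vs 5] → A does not strictly dominate B (column X: 1 ≤ 6)
  A vs C: [1 vs 3, 1 vs 6, 3 vs 6] → A does not strictly dominate C (column X: 1 ≤ 3)
  B vs A: [6 vs 1, 1 vs 1, 5 vs 3] → B does not strictly dominate A (column Y: 1 ≤ 1)
  B vs C: [6 vs 3, 1 vs 6, 5 vs 6] → B does not strictly dominate C (column Y: 1 ≤ 6)
  C vs A: [3 vs 1, 6 vs 1, 6 vs 3] → C strictly dominates A
  C vs B: [3 vs 6, 6 vs 1, 6 vs 5] → C does not strictly dominate B (column X: 3 ≤ 6)
No single strategy strictly dominates all others → no strictly dominant strategy.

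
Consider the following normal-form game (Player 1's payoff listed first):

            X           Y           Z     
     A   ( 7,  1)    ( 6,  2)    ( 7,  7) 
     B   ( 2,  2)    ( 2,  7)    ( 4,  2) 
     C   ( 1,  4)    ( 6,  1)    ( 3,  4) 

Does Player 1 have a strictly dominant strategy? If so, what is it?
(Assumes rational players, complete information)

No strictly dominant strategy exists for Player 1

Work:
A strategy strictly dominates another if it gives a strictly higher payoff against every opponent action. Compare each pair of P1's strategies column-by-column:
  A vs B: [7 vs 2, 6 vs 2, 7 vs 4] → A strictly dominates B
  A vs C: [7 vs 1, 6 vs 6, 7 vs 3] → A does not strictly dominate C (column Y: 6 ≤ 6)
  B vs A: [2 vs 7, 2 vs 6, 4 vs 7] → B does not strictly dominate A (column X: 2 ≤ 7)
  B vs C: [2 vs 1, 2 vs 6, 4 vs 3] → B does not strictly dominate C (column Y: 2 ≤ 6)
  C vs A: [1 vs 7, 6 vs 6, 3 vs 7] → C does not strictly dominate A (column X: 1 ≤ 7)
  C vs B: [1 vs 2, 6 vs 2, 3 vs 4] → C does not strictly dominate B (column X: 1 ≤ 2)
No single strategy strictly dominates all others → no strictly dominant strategy.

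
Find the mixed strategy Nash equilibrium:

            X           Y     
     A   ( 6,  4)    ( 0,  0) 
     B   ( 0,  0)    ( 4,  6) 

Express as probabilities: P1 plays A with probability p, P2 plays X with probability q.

p = 0.6, q = 0.4

Work:
Find probabilities that make opponent indifferent:
P2 chooses q to make P1 indifferent between A and B
P1 chooses p to make P2 indifferent between X and Y
Mixed NE: P1 plays (A: 0.6, B: 0.4), P2 plays (X: 0.4, Y: 0.6)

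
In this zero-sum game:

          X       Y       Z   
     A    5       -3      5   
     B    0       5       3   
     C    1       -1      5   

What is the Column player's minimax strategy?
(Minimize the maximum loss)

Column should play X or Y or Z (all achieve the minimum), value = 5

Work:
Column player minimizes Row's maximum payoff:
Column X: max payoff to Row = 5
Column Y: max payoff to Row = 5
Column Z: max payoff to Row = 5
Minimum is 5, achieved by columns X, Y, Z (tied).
Each of X or Y or Z is a minimax strategy.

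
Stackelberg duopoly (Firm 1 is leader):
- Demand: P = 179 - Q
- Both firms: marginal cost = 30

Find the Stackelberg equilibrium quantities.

q₁* (leader) = 74.5, q₂* (follower) = 37.25

Work:
Follower's reaction: q₂ = (a - c - q₁)/2
Leader substitutes: π₁ = q₁·(a - q₁ - (a-c-q₁)/2 - c)
FOC: q₁* = (179 - 30)/2 = 74.50
Then: q₂* = (179 - 30 - 74.5)/2 = 37.25
Leader has first-mover advantage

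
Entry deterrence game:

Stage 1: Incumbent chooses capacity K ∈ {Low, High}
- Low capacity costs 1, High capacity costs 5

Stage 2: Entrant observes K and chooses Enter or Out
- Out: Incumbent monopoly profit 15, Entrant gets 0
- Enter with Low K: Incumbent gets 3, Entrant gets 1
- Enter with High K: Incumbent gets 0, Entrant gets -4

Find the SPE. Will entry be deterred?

SPE: (High, Enter|Low, Out|High); Entry deterred. Incumbent net profit = 10

Work:
After Low K: Entrant enters (1 > 0)
After High K: Entrant stays out (-4 < 0)
Incumbent: Low → 3−1=2, High → 15−5=10
Incumbent chooses High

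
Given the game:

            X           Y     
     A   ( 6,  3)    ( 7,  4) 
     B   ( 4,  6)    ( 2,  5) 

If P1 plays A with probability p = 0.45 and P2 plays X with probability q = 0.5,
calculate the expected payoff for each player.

E[P1] = 4.575, E[P2] = 4.6

Work:
E[P1] = p·q·π₁(A,X) + p·(1-q)·π₁(A,Y) + (1-p)·q·π₁(B,X) + (1-p)·(1-q)·π₁(B,Y)
= 0.45·0.5·6 + 0.45·0.5·7 + 0.55·0.5·4 + 0.55·0.5·2
= 4.575

E[P2] = 4.6 (similar calculation)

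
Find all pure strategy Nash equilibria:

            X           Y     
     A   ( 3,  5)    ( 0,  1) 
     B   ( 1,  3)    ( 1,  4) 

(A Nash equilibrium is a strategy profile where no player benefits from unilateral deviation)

Nash equilibrium: (A, X), (B, Y)

Work:
Best responses:
  P1 vs X: payoffs [3, 1] → best response A (payoff 3)
  P1 vs Y: payoffs [0, 1] → best response B (payoff 1)
  P2 vs A: payoffs [5, 1] → best response X (payoff 5)
  P2 vs B: payoffs [3, 4] → best response Y (payoff 4)
Mutual best responses: (A,X), (B,Y) → Nash equilibria.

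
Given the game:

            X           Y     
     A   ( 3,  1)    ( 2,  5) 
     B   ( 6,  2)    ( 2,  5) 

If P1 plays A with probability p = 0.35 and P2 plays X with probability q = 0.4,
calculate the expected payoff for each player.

E[P1] = 3.18, E[P2] = 3.66

Work:
E[P1] = p·q·π₁(A,X) + p·(1-q)·π₁(A,Y) + (1-p)·q·π₁(B,X) + (1-p)·(1-q)·π₁(B,Y)
= 0.35·0.4·3 + 0.35·0.6·2 + 0.65·0.4·6 + 0.65·0.6·2
= 3.18

E[P2] = 3.66 (similar calculation)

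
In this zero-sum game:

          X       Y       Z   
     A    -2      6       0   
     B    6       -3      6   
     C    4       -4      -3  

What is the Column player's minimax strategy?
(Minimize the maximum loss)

Column should play X or Y or Z (all achieve the minimum), value = 6

Work:
Column player minimizes Row's maximum payoff:
Column X: max payoff to Row = 6
Column Y: max payoff to Row = 6
Column Z: max payoff to Row = 6
Minimum is 6, achieved by columns X, Y, Z (tied).
Each of X or Y or Z is a minimax strategy.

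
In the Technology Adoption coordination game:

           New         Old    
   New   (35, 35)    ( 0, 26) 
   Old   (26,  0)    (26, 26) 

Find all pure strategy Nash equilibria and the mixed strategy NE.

Pure NE: (New, New) and (Old, Old); Mixed NE: p = 0.7429, q = 0.7429

Work:
Check pure NE:
(New, New): (35, 35) - no unilateral deviation beneficial
(Old, Old): (26, 26) - no unilateral deviation beneficial
Mixed NE: P1 plays New with p = 0.7429, P2 plays New with q = 0.7429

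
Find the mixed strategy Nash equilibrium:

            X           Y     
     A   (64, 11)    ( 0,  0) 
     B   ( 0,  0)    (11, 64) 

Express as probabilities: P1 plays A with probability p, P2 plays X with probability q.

p = 0.8533, q = 0.1467

Work:
Find probabilities that make opponent indifferent:
P2 chooses q to make P1 indifferent between A and B
P1 chooses p to make P2 indifferent between X and Y
Mixed NE: P1 plays (A: 0.8533, B: 0.1467), P2 plays (X: 0.1467, Y: 0.8533)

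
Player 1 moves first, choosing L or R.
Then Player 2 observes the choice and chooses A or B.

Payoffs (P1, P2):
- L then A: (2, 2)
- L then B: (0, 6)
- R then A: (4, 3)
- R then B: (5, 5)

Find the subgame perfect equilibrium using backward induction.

P1 plays R, P2 plays B after L and B after R; Payoff (5, 5)

Work:
Backward induction:
After L: P2 chooses B → P1 gets 0
After R: P2 chooses B → P1 gets 5
P1 chooses R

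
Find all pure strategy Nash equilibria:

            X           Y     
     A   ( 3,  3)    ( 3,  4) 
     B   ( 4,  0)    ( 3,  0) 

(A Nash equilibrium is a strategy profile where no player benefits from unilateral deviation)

Nash equilibrium: (A, Y), (B, X), (B, Y)

Work:
Best responses:
  P1 vs X: payoffs [3, 4] → best response B (payoff 4)
  P1 vs Y: payoffs [3, 3] → best response A/B (payoff 3)
  P2 vs A: payoffs [3, 4] → best response Y (payoff 4)
  P2 vs B: payoffs [0, 0] → best response X/Y (payoff 0)
Mutual best responses: (A,Y), (B,X), (B,Y) → Nash equilibria.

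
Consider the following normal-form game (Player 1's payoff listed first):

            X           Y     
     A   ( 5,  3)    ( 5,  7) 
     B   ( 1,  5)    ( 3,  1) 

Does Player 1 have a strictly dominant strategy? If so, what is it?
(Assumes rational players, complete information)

Yes, Player 1's strictly dominant strategy is A

Work:
A strategy strictly dominates another if it gives a strictly higher payoff against every opponent action. Compare each pair of P1's strategies column-by-column:
  A vs B: [5 vs 1, 5 vs 3] → A strictly dominates B
  B vs A: [1 vs 5, 3 vs 5] → B does not strictly dominate A (column X: 1 ≤ 5)
A strictly dominates every other strategy → strictly dominant.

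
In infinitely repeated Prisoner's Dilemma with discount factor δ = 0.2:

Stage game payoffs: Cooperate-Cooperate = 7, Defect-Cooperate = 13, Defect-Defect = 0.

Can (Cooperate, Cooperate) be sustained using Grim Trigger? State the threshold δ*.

δ* = 0.4615; since δ = 0.2 < 0.4615, cooperation cannot be sustained

Work:
For Grim Trigger:
Cooperate forever: 7/(1-δ)
Defect then punished: 13 + 0·δ/(1-δ)
Need: 7/(1-δ) ≥ 13 + 0·δ/(1-δ)
Solving: δ ≥ (T-R)/(T-P) = (13-7)/(13-0) = 0.4615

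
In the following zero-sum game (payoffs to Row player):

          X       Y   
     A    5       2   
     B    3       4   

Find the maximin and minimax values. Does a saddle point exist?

Maximin = 3, Minimax = 4, Saddle: False

Work:
Row minimums: [2, 3] → maximin = 3
Column maximums: [5, 4] → minimax = 4
No saddle point (maximin ≠ minimax). Mixed strategy needed.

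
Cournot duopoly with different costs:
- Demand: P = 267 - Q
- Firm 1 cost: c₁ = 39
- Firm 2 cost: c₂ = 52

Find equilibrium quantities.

q₁* = 80.33, q₂* = 67.33

Work:
Reaction: q₁ = (267 - 39 - q₂)/2
Reaction: q₂ = (267 - 52 - q₁)/2
Solve simultaneously:
q₁* = (267 - 2×39 + 52)/3 = 80.33
q₂* = (267 - 2×52 + 39)/3 = 67.33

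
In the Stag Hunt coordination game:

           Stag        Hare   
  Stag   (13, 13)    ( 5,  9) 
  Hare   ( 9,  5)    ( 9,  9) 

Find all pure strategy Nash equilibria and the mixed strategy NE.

Pure NE: (Stag, Stag) and (Hare, Hare); Mixed NE: p = 0.5, q = 0.5

Work:
Check pure NE:
(Stag, Stag): (13, 13) - no unilateral deviation beneficial
(Hare, Hare): (9, 9) - no unilateral deviation beneficial
Mixed NE: P1 plays Stag with p = 0.5, P2 plays Stag with q = 0.5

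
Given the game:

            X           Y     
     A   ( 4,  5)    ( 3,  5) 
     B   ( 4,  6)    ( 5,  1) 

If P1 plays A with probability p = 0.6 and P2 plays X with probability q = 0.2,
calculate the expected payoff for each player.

E[P1] = 3.84, E[P2] = 3.8

Work:
E[P1] = p·q·π₁(A,X) + p·(1-q)·π₁(A,Y) + (1-p)·q·π₁(B,X) + (1-p)·(1-q)·π₁(B,Y)
= 0.6·0.2·4 + 0.6·0.8·3 + 0.4·0.2·4 + 0.4·0.8·5
= 3.84

E[P2] = 3.8 (similar calculation)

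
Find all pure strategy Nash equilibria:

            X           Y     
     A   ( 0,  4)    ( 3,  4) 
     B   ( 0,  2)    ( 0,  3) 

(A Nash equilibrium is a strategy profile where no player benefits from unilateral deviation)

Nash equilibrium: (A, X), (A, Y)

Work:
Best responses:
  P1 vs X: payoffs [0, 0] → best response A/B (payoff 0)
  P1 vs Y: payoffs [3, 0] → best response A (payoff 3)
  P2 vs A: payoffs [4, 4] → best response X/Y (payoff 4)
  P2 vs B: payoffs [2, 3] → best response Y (payoff 3)
Mutual best responses: (A,X), (A,Y) → Nash equilibria.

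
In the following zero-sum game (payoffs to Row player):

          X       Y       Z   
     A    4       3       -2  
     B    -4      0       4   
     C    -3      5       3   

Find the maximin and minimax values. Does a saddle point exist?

Maximin = -2, Minimax = 4, Saddle: False

Work:
Row minimums: [-2, -4, -3] → maximin = -2
Column maximums: [4, 5, 4] → minimax = 4
No saddle point (maximin ≠ minimax). Mixed strategy needed.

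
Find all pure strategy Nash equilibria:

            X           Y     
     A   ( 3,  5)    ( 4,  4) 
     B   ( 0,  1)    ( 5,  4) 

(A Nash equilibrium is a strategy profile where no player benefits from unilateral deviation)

Nash equilibrium: (A, X), (B, Y)

Work:
Best responses:
  P1 vs X: payoffs [3, 0] → best response A (payoff 3)
  P1 vs Y: payoffs [4, 5] → best response B (payoff 5)
  P2 vs A: payoffs [5, 4] → best response X (payoff 5)
  P2 vs B: payoffs [1, 4] → best response Y (payoff 4)
Mutual best responses: (A,X), (B,Y) → Nash equilibria.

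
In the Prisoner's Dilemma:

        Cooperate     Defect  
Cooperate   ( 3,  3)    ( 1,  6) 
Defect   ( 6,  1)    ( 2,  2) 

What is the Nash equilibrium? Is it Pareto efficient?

(Defect, Defect) is NE; not Pareto efficient

Work:
Defect dominates Cooperate for both players:
If P2 cooperates: Defect (6) > Cooperate (3)
If P2 defects: Defect (2) > Cooperate (1)
NE: (Defect, Defect) with payoff (2, 2)
But (Cooperate, Cooperate) = (3, 3) Pareto dominates (2, 2)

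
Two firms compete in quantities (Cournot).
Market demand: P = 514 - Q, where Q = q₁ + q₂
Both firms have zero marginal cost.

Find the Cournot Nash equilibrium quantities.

q₁* = q₂* = 171.33; P* = 171.33

Work:
Profit: π_i = P·q_i = (a - q_i - q_j)·q_i
FOC: ∂π_i/∂q_i = a - 2q_i - q_j = 0
Reaction function: q_i = (514 - q_j)/2
Symmetry: q* = 514/3 = 171.33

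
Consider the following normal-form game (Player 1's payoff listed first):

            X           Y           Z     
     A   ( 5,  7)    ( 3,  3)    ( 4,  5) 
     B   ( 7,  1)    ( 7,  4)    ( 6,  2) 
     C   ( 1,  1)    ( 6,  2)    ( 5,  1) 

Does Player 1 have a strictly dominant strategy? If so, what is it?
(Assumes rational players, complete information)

Yes, Player 1's strictly dominant strategy is B

Work:
A strategy strictly dominates another if it gives a strictly higher payoff against every opponent action. Compare each pair of P1's strategies column-by-column:
  A vs B: [5 vs 7, 3 vs 7, 4 vs 6] → A does not strictly dominate B (column X: 5 ≤ 7)
  A vs C: [5 vs 1, 3 vs 6, 4 vs 5] → A does not strictly dominate C (column Y: 3 ≤ 6)
  B vs A: [7 vs 5, 7 vs 3, 6 vs 4] → B strictly dominates A
  B vs C: [7 vs 1, 7 vs 6, 6 vs 5] → B strictly dominates C
  C vs A: [1 vs 5, 6 vs 3, 5 vs 4] → C does not strictly dominate A (column X: 1 ≤ 5)
  C vs B: [1 vs 7, 6 vs 7, 5 vs 6] → C does not strictly dominate B (column X: 1 ≤ 7)
B strictly dominates every other strategy → strictly dominant.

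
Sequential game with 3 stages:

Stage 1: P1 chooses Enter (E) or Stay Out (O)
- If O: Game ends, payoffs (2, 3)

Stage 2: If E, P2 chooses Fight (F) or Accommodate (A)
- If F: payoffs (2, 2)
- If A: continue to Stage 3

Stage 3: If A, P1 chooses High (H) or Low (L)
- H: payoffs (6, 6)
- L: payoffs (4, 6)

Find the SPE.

SPE: (E, A, H); Outcome (6, 6)

Work:
Stage 3: P1 chooses H (6 vs 4)
Stage 2: P2: F->2, A->6 (anticipating H). Choose A
Stage 1: P1: O->2, E->6 (anticipating A, H). Choose E
SPE path: E -> A -> H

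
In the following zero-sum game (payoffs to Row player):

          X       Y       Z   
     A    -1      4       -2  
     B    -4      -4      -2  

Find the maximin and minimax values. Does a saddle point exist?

Maximin = -2, Minimax = -2, Saddle: True

Work:
Row minimums: [-2, -4] → maximin = -2
Column maximums: [-1, 4, -2] → minimax = -2
Saddle point exists! Game value = -2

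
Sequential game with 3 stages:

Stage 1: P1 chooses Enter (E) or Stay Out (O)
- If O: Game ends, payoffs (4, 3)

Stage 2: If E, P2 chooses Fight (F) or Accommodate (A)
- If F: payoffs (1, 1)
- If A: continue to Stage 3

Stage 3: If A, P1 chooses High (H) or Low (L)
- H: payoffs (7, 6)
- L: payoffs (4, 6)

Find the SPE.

SPE: (E, A, H); Outcome (7, 6)

Work:
Stage 3: P1 chooses H (7 vs 4)
Stage 2: P2: F->1, A->6 (anticipating H). Choose A
Stage 1: P1: O->4, E->7 (anticipating A, H). Choose E
SPE path: E -> A -> H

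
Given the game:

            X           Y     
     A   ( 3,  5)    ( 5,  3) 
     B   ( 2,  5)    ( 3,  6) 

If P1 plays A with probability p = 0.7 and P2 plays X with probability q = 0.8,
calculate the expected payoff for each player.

E[P1] = 3.04, E[P2] = 4.78

Work:
E[P1] = p·q·π₁(A,X) + p·(1-q)·π₁(A,Y) + (1-p)·q·π₁(B,X) + (1-p)·(1-q)·π₁(B,Y)
= 0.7·0.8·3 + 0.7·0.2·5 + 0.3·0.8·2 + 0.3·0.2·3
= 3.04

E[P2] = 4.78 (similar calculation)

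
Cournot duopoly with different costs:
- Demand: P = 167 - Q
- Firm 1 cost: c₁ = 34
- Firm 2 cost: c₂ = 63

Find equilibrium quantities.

q₁* = 54.0, q₂* = 25.0

Work:
Reaction: q₁ = (167 - 34 - q₂)/2
Reaction: q₂ = (167 - 63 - q₁)/2
Solve simultaneously:
q₁* = (167 - 2×34 + 63)/3 = 54.0
q₂* = (167 - 2×63 + 34)/3 = 25.0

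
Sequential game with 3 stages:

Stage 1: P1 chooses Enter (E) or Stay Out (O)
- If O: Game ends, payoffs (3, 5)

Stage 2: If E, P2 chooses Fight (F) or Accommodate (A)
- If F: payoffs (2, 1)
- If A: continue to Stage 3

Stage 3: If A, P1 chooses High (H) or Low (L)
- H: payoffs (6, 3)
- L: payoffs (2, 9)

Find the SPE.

SPE: (E, A, H); Outcome (6, 3)

Work:
Stage 3: P1 chooses H (6 vs 2)
Stage 2: P2: F->1, A->3 (anticipating H). Choose A
Stage 1: P1: O->3, E->6 (anticipating A, H). Choose E
SPE path: E -> A -> H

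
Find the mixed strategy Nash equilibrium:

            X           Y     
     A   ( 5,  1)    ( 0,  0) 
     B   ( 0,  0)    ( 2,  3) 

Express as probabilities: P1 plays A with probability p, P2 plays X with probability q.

p = 0.75, q = 0.2857

Work:
Find probabilities that make opponent indifferent:
P2 chooses q to make P1 indifferent between A and B
P1 chooses p to make P2 indifferent between X and Y
Mixed NE: P1 plays (A: 0.75, B: 0.25), P2 plays (X: 0.2857, Y: 0.7143)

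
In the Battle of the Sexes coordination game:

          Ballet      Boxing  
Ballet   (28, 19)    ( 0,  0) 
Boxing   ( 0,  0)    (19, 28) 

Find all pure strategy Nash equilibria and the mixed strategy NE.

Pure NE: (Ballet, Ballet) and (Boxing, Boxing); Mixed NE: p = 0.5957, q = 0.4043

Work:
Check pure NE:
(Ballet, Ballet): (28, 19) - no unilateral deviation beneficial
(Boxing, Boxing): (19, 28) - no unilateral deviation beneficial
Mixed NE: P1 plays Ballet with p = 0.5957, P2 plays Ballet with q = 0.4043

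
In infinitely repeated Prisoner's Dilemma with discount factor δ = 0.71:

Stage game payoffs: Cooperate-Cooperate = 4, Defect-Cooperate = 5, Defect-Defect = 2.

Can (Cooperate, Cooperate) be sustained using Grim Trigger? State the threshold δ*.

δ* = 0.3333; since δ = 0.71 ≥ 0.3333, cooperation can be sustained

Work:
For Grim Trigger:
Cooperate forever: 4/(1-δ)
Defect then punished: 5 + 2·δ/(1-δ)
Need: 4/(1-δ) ≥ 5 + 2·δ/(1-δ)
Solving: δ ≥ (T-R)/(T-P) = (5-4)/(5-2) = 0.3333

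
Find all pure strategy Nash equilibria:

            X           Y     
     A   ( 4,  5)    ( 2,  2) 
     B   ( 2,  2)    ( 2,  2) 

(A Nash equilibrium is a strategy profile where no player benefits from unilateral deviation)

Nash equilibrium: (A, X), (B, Y)

Work:
Best responses:
  P1 vs X: payoffs [4, 2] → best response A (payoff 4)
  P1 vs Y: payoffs [2, 2] → best response A/B (payoff 2)
  P2 vs A: payoffs [5, 2] → best response X (payoff 5)
  P2 vs B: payoffs [2, 2] → best response X/Y (payoff 2)
Mutual best responses: (A,X), (B,Y) → Nash equilibria.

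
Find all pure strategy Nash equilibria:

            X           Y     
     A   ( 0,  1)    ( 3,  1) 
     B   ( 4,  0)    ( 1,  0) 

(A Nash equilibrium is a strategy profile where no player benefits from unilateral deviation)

Nash equilibrium: (A, Y), (B, X)

Work:
Best responses:
  P1 vs X: payoffs [0, 4] → best response B (payoff 4)
  P1 vs Y: payoffs [3, 1] → best response A (payoff 3)
  P2 vs A: payoffs [1, 1] → best response X/Y (payoff 1)
  P2 vs B: payoffs [0, 0] → best response X/Y (payoff 0)
Mutual best responses: (A,Y), (B,X) → Nash equilibria.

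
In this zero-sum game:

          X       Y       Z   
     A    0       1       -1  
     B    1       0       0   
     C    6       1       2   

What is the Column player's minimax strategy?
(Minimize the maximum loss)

Column should play Y, value = 1

Work:
Column player minimizes Row's maximum payoff:
Column X: max payoff to Row = 6
Column Y: max payoff to Row = 1
Column Z: max payoff to Row = 2
Minimum is 1, achieved by column Y.
Minimax strategy: Y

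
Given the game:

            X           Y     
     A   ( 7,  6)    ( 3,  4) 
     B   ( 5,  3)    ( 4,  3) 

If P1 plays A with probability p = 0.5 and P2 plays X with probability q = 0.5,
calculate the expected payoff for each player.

E[P1] = 4.75, E[P2] = 4.0

Work:
E[P1] = p·q·π₁(A,X) + p·(1-q)·π₁(A,Y) + (1-p)·q·π₁(B,X) + (1-p)·(1-q)·π₁(B,Y)
= 0.5·0.5·7 + 0.5·0.5·3 + 0.5·0.5·5 + 0.5·0.5·4
= 4.75

E[P2] = 4.0 (similar calculation)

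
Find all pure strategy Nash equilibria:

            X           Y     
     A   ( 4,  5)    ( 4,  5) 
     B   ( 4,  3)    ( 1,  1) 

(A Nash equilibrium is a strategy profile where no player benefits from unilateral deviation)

Nash equilibrium: (A, X), (A, Y), (B, X)

Work:
Best responses:
  P1 vs X: payoffs [4, 4] → best response A/B (payoff 4)
  P1 vs Y: payoffs [4, 1] → best response A (payoff 4)
  P2 vs A: payoffs [5, 5] → best response X/Y (payoff 5)
  P2 vs B: payoffs [3, 1] → best response X (payoff 3)
Mutual best responses: (A,X), (A,Y), (B,X) → Nash equilibria.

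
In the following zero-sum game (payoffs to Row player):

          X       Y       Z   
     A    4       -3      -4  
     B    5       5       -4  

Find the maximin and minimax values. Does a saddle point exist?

Maximin = -4, Minimax = -4, Saddle: True

Work:
Row minimums: [-4, -4] → maximin = -4
Column maximums: [5, 5, -4] → minimax = -4
Saddle point exists! Game value = -4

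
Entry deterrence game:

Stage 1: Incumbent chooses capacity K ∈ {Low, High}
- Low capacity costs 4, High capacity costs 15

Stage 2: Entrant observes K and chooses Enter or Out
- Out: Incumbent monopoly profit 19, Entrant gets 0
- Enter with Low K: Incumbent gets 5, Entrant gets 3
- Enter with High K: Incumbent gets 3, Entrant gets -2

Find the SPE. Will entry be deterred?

SPE: (High, Enter|Low, Out|High); Entry deterred. Incumbent net profit = 4

Work:
After Low K: Entrant enters (3 > 0)
After High K: Entrant stays out (-2 < 0)
Incumbent: Low → 5−4=1, High → 19−15=4
Incumbent chooses High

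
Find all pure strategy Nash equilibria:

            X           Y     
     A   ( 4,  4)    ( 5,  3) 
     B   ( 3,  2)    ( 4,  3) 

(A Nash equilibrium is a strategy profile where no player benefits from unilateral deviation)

Nash equilibrium: (A, X)

Work:
Best responses:
  P1 vs X: payoffs [4, 3] → best response A (payoff 4)
  P1 vs Y: payoffs [5, 4] → best response A (payoff 5)
  P2 vs A: payoffs [4, 3] → best response X (payoff 4)
  P2 vs B: payoffs [2, 3] → best response Y (payoff 3)
Mutual best responses: (A,X) → Nash equilibria.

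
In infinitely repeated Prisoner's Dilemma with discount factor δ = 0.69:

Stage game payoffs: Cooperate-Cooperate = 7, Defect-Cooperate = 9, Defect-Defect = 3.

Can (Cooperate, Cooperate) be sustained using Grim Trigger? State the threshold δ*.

δ* = 0.3333; since δ = 0.69 ≥ 0.3333, cooperation can be sustained

Work:
For Grim Trigger:
Cooperate forever: 7/(1-δ)
Defect then punished: 9 + 3·δ/(1-δ)
Need: 7/(1-δ) ≥ 9 + 3·δ/(1-δ)
Solving: δ ≥ (T-R)/(T-P) = (9-7)/(9-3) = 0.3333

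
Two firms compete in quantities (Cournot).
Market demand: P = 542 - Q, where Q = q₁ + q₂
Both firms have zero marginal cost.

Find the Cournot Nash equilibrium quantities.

q₁* = q₂* = 180.67; P* = 180.67

Work:
Profit: π_i = P·q_i = (a - q_i - q_j)·q_i
FOC: ∂π_i/∂q_i = a - 2q_i - q_j = 0
Reaction function: q_i = (542 - q_j)/2
Symmetry: q* = 542/3 = 180.67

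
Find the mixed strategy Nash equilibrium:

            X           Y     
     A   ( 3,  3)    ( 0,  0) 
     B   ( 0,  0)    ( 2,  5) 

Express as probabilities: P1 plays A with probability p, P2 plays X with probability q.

p = 0.625, q = 0.4

Work:
Find probabilities that make opponent indifferent:
P2 chooses q to make P1 indifferent between A and B
P1 chooses p to make P2 indifferent between X and Y
Mixed NE: P1 plays (A: 0.625, B: 0.375), P2 plays (X: 0.4, Y: 0.6)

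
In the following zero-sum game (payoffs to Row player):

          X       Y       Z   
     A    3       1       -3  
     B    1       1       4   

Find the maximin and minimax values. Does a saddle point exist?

Maximin = 1, Minimax = 1, Saddle: True

Work:
Row minimums: [-3, 1] → maximin = 1
Column maximums: [3, 1, 4] → minimax = 1
Saddle point exists! Game value = 1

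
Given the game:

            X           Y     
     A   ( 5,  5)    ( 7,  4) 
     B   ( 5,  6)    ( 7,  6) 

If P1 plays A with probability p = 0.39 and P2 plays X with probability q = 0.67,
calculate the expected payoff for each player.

E[P1] = 5.66, E[P2] = 5.4813

Work:
E[P1] = p·q·π₁(A,X) + p·(1-q)·π₁(A,Y) + (1-p)·q·π₁(B,X) + (1-p)·(1-q)·π₁(B,Y)
= 0.39·0.67·5 + 0.39·0.33·7 + 0.61·0.67·5 + 0.61·0.33·7
= 5.66

E[P2] = 5.4813 (similar calculation)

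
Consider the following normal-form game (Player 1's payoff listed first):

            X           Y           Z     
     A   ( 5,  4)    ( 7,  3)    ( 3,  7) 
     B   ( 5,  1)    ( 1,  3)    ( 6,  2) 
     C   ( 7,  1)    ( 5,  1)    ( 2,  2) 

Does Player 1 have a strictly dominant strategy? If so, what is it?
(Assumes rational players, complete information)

No strictly dominant strategy exists for Player 1

Work:
A strategy strictly dominates another if it gives a strictly higher payoff against every opponent action. Compare each pair of P1's strategies column-by-column:
  A vs B: [5 vs 5, 7 vs 1, 3 vs 6] → A does not strictly dominate B (column X: 5 ≤ 5)
  A vs C: [5 vs 7, 7 vs 5, 3 vs 2] → A does not strictly dominate C (column X: 5 ≤ 7)
  B vs A: [5 vs 5, 1 vs 7, 6 vs 3] → B does not strictly dominate A (column X: 5 ≤ 5)
  B vs C: [5 vs 7, 1 vs 5, 6 vs 2] → B does not strictly dominate C (column X: 5 ≤ 7)
  C vs A: [7 vs 5, 5 vs 7, 2 vs 3] → C does not strictly dominate A (column Y: 5 ≤ 7)
  C vs B: [7 vs 5, 5 vs 1, 2 vs 6] → C does not strictly dominate B (column Z: 2 ≤ 6)
No single strategy strictly dominates all others → no strictly dominant strategy.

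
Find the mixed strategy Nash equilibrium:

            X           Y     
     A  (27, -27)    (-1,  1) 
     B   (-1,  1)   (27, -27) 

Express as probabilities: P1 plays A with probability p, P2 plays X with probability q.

p = 0.5, q = 0.5

Work:
Find probabilities that make opponent indifferent:
P2 chooses q to make P1 indifferent between A and B
P1 chooses p to make P2 indifferent between X and Y
Mixed NE: P1 plays (A: 0.5, B: 0.5), P2 plays (X: 0.5, Y: 0.5)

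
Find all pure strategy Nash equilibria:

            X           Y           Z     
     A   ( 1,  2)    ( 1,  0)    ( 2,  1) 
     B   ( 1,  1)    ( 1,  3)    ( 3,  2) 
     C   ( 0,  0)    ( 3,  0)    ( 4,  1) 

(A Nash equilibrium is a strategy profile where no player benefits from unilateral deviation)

Nash equilibrium: (A, X), (C, Z)

Work:
Best responses:
  P1 vs X: payoffs [1, 1, 0] → best response A/B (payoff 1)
  P1 vs Y: payoffs [1, 1, 3] → best response C (payoff 3)
  P1 vs Z: payoffs [2, 3, 4] → best response C (payoff 4)
  P2 vs A: payoffs [2, 0, 1] → best response X (payoff 2)
  P2 vs B: payoffs [1, 3, 2] → best response Y (payoff 3)
  P2 vs C: payoffs [0, 0, 1] → best response Z (payoff 1)
Mutual best responses: (A,X), (C,Z) → Nash equilibria.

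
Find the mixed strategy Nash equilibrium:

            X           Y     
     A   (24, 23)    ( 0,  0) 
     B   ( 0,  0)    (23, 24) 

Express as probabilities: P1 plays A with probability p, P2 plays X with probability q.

p = 0.5106, q = 0.4894

Work:
Find probabilities that make opponent indifferent:
P2 chooses q to make P1 indifferent between A and B
P1 chooses p to make P2 indifferent between X and Y
Mixed NE: P1 plays (A: 0.5106, B: 0.4894), P2 plays (X: 0.4894, Y: 0.5106)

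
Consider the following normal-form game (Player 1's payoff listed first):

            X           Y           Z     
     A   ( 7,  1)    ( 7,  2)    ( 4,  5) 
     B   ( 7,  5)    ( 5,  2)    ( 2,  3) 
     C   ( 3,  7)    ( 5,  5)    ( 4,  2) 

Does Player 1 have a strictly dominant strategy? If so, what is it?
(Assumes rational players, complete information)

No strictly dominant strategy exists for Player 1

Work:
A strategy strictly dominates another if it gives a strictly higher payoff against every opponent action. Compare each pair of P1's strategies column-by-column:
  A vs B: [7 vs 7, 7 vs 5, 4 vs 2] → A does not strictly dominate B (column X: 7 ≤ 7)
  A vs C: [7 vs 3, 7 vs 5, 4 vs 4] → A does not strictly dominate C (column Z: 4 ≤ 4)
  B vs A: [7 vs 7, 5 vs 7, 2 vs 4] → B does not strictly dominate A (column X: 7 ≤ 7)
  B vs C: [7 vs 3, 5 vs 5, 2 vs 4] → B does not strictly dominate C (column Y: 5 ≤ 5)
  C vs A: [3 vs 7, 5 vs 7, 4 vs 4] → C does not strictly dominate A (column X: 3 ≤ 7)
  C vs B: [3 vs 7, 5 vs 5, 4 vs 2] → C does not strictly dominate B (column X: 3 ≤ 7)
No single strategy strictly dominates all others → no strictly dominant strategy.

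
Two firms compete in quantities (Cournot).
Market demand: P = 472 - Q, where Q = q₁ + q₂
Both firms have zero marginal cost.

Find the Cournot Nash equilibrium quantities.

q₁* = q₂* = 157.33; P* = 157.33

Work:
Profit: π_i = P·q_i = (a - q_i - q_j)·q_i
FOC: ∂π_i/∂q_i = a - 2q_i - q_j = 0
Reaction function: q_i = (472 - q_j)/2
Symmetry: q* = 472/3 = 157.33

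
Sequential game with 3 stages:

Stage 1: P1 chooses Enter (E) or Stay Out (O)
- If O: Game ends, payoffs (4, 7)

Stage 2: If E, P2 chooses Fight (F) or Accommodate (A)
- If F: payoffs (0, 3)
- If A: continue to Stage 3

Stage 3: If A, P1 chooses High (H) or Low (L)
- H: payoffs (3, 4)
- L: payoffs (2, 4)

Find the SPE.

SPE: (O, A, H); Outcome (4, 7)

Work:
Stage 3: P1 chooses H (3 vs 2)
Stage 2: P2: F->3, A->4 (anticipating H). Choose A
Stage 1: P1: O->4, E->3 (anticipating A, H). Choose O
SPE path: O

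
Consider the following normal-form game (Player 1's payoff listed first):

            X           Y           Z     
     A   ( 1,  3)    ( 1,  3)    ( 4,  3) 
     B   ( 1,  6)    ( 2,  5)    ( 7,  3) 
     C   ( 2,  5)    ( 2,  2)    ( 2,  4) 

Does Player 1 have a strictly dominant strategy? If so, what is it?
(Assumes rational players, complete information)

No strictly dominant strategy exists for Player 1

Work:
A strategy strictly dominates another if it gives a strictly higher payoff against every opponent action. Compare each pair of P1's strategies column-by-column:
  A vs B: [1 vs 1, 1 vs 2, 4 vs 7] → A does not strictly dominate B (column X: 1 ≤ 1)
  A vs C: [1 vs 2, 1 vs 2, 4 vs 2] → A does not strictly dominate C (column X: 1 ≤ 2)
  B vs A: [1 vs 1, 2 vs 1, 7 vs 4] → B does not strictly dominate A (column X: 1 ≤ 1)
  B vs C: [1 vs 2, 2 vs 2, 7 vs 2] → B does not strictly dominate C (column X: 1 ≤ 2)
  C vs A: [2 vs 1, 2 vs 1, 2 vs 4] → C does not strictly dominate A (column Z: 2 ≤ 4)
  C vs B: [2 vs 1, 2 vs 2, 2 vs 7] → C does not strictly dominate B (column Y: 2 ≤ 2)
No single strategy strictly dominates all others → no strictly dominant strategy.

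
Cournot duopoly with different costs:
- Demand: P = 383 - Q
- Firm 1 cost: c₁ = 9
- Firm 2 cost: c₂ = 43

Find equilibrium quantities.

q₁* = 136.0, q₂* = 102.0

Work:
Reaction: q₁ = (383 - 9 - q₂)/2
Reaction: q₂ = (383 - 43 - q₁)/2
Solve simultaneously:
q₁* = (383 - 2×9 + 43)/3 = 136.0
q₂* = (383 - 2×43 + 9)/3 = 102.0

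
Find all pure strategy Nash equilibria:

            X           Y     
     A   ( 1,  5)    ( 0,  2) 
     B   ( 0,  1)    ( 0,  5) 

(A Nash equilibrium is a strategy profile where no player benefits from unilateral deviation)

Nash equilibrium: (A, X), (B, Y)

Work:
Best responses:
  P1 vs X: payoffs [1, 0] → best response A (payoff 1)
  P1 vs Y: payoffs [0, 0] → best response A/B (payoff 0)
  P2 vs A: payoffs [5, 2] → best response X (payoff 5)
  P2 vs B: payoffs [1, 5] → best response Y (payoff 5)
Mutual best responses: (A,X), (B,Y) → Nash equilibria.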